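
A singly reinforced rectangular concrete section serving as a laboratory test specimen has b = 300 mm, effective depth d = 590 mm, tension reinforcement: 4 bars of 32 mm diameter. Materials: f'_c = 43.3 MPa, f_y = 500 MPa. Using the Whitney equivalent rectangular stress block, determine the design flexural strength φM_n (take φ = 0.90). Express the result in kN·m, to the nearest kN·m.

φM_n ≈ 748 kN·m

A_s = 4 × 804 = 3216 mm².
T = A_s f_y = 3216 × 500 = 1608000 N = 1608 kN.
From C = T: a = T/(0.85 f'_c b) = 1608000/(0.85 × 43.3 × 300) = 145.63 mm.
M_n = T(d − a/2) = 1608 kN × (590 − 72.815) mm = 831.63 kN·m.
φM_n = 0.90 × 831.63 = 748.47 kN·m.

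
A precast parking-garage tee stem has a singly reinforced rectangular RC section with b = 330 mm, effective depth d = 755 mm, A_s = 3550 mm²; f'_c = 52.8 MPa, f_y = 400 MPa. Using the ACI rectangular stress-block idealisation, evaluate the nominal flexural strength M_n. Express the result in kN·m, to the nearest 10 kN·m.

M_n ≈ 1000 kN·m

T = A_s f_y = 3550 × 400 = 1420000 N = 1420 kN.
From C = T: a = T/(0.85 f'_c b) = 1420000/(0.85 × 52.8 × 330) = 95.88 mm.
M_n = T(d − a/2) = 1420 kN × (755 − 47.94) mm = 1004.03 kN·m.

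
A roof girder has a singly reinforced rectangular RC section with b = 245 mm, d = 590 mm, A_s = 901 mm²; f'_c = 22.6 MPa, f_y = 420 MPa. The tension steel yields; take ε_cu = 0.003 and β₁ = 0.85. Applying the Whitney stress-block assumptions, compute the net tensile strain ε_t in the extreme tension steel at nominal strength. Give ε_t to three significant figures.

a = A_s f_y/(0.85 f'_c b) = 80.40 mm.
β₁ = 0.85, so c = a/β₁ = 80.40/0.85 = 94.59 mm.
From the linear strain diagram with ε_cu = 0.003: ε_t = 0.003 (d − c)/c = 0.003 × (590 − 94.59)/94.59 = 0.0157.
Since ε_t ≥ 0.005, the section is tension-controlled.

ε_t ≈ 0.0157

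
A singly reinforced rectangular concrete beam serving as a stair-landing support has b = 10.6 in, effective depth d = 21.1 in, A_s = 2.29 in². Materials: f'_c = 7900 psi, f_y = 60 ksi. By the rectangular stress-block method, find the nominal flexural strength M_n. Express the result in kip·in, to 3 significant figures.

T = A_s f_y = 2.29 × 60 = 137.4 kips.
a = T/(0.85 f'_c b) = 137.4/(0.85 × 7.9 × 10.6) = 1.930 in.
M_n = T(d − a/2) = 137.4 × (21.1 − 0.965) = 2766.5 kip·in.

M_n ≈ 2770 kip·in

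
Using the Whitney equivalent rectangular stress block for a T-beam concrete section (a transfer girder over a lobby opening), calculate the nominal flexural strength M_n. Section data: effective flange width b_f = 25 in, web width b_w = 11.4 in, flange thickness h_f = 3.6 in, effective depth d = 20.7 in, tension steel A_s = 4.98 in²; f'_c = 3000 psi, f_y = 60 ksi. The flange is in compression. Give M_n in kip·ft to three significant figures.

M_n ≈ 453 kip·ft

Tension: T = A_s f_y = 4.98 × 60 = 298.8 kips.
Try a within the flange: a = T/(0.85 f'_c b_f) = 298.8/(0.85 × 3 × 25) = 4.687 in.
a = 4.687 > h_f = 3.6 in: the block extends into the web. Split into flange-overhang and web parts.
C_f = 0.85 f'_c (b_f − b_w) h_f = 0.85 × 3 × (25 − 11.4) × 3.6 = 124.8 kips.
Remaining web compression depth: a_w = (T − C_f)/(0.85 f'_c b_w) = (298.8 − 124.8)/(0.85 × 3 × 11.4) = 5.986 in.
M_n = C_f(d − h_f/2) + (T − C_f)(d − a_w/2) = 124.8 × (20.7 − 1.8) + 174 × (20.7 − 2.993) = 2358.7 + 3081.0 = 5439.7 kip·in.
M_n = 5439.7/12 = 453.31 kip·ft.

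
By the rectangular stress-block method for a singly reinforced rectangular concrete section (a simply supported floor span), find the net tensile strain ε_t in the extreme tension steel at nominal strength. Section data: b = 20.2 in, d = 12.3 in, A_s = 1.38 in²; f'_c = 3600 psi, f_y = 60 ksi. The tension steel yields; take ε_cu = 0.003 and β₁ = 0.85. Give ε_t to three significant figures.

a = A_s f_y/(0.85 f'_c b) = 1.340 in.
β₁ = 0.85, so c = a/β₁ = 1.340/0.85 = 1.576 in.
From the linear strain diagram with ε_cu = 0.003: ε_t = 0.003 (d − c)/c = 0.003 × (12.3 − 1.576)/1.576 = 0.0204.
Since ε_t ≥ 0.005, the section is tension-controlled.

ε_t ≈ 0.0204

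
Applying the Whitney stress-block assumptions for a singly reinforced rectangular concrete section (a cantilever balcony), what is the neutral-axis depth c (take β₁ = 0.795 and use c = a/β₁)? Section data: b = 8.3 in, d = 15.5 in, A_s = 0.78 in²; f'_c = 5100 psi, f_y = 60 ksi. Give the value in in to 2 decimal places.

T = A_s f_y = 0.78 × 60 = 46.8 kips.
a = T/(0.85 f'_c b) = 46.8/(0.85 × 5.1 × 8.3) = 1.3007 in.
With β₁ = 0.795, c = a/β₁ = 1.3007/0.795 = 1.64 in.

c ≈ 1.64 in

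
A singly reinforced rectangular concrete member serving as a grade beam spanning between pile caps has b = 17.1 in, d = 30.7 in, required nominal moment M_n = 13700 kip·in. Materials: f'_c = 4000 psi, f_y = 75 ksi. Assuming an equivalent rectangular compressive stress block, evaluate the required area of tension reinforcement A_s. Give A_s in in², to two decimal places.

From M_n = 0.85 f'_c a b (d − a/2):
a = d − √(d² − 2M_n/(0.85 f'_c b)) = 30.7 − √(30.7² − 2 × 13700/(0.85 × 4 × 17.1)) = 8.993 in.
A_s = 0.85 f'_c a b / f_y = 0.85 × 4 × 8.993 × 17.1 / 75 = 6.971 in².

A_s ≈ 6.97 in²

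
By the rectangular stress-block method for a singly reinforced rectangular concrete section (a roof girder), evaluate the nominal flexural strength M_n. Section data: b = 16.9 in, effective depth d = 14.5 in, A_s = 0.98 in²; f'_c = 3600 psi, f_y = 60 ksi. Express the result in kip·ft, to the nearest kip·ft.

T = A_s f_y = 0.98 × 60 = 58.8 kips.
a = T/(0.85 f'_c b) = 58.8/(0.85 × 3.6 × 16.9) = 1.137 in.
M_n = T(d − a/2) = 58.8 × (14.5 − 0.5685) = 819.2 kip·in = 819.2/12 = 68.27 kip·ft.

M_n ≈ 68 kip·ft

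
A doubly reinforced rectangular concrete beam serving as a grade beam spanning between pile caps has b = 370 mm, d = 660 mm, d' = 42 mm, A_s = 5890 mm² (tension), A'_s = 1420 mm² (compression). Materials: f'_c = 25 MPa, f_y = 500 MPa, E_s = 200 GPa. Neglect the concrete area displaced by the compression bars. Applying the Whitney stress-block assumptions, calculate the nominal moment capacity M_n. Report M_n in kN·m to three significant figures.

Assume both tension and compression steel yield.
Net tension couple steel: A_s − A'_s = 4470 mm².
a = (A_s − A'_s) f_y / (0.85 f'_c b) = 2235000/(0.85 × 25 × 370) = 284.26 mm.
c = a/β₁ = 284.26/0.85 = 334.42 mm; ε'_s = 0.003(c − d')/c = 0.0026 ≥ f_y/E_s = 0.0025, so compression steel does yield.
M_n = (A_s − A'_s) f_y (d − a/2) + A'_s f_y (d − d') = [2235000 × (660 − 142.13) + 710000 × (660 − 42)] × 10⁻⁶ = 1157.44 + 438.78 = 1596.22 kN·m.

M_n ≈ 1600 kN·m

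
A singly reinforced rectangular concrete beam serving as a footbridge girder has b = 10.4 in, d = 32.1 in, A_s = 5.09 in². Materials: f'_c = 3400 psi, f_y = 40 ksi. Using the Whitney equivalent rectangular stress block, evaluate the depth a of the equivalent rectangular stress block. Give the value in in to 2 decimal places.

T = A_s f_y = 5.09 × 40 = 203.6 kips.
a = T/(0.85 f'_c b) = 203.6/(0.85 × 3.4 × 10.4) = 6.77 in.

a ≈ 6.77 in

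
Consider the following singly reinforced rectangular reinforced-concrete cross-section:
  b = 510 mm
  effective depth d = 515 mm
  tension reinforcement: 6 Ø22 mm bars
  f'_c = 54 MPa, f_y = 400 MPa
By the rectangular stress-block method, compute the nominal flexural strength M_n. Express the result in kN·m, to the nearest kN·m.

M_n ≈ 452 kN·m

A_s = 6 × 380 = 2280 mm².
T = A_s f_y = 2280 × 400 = 912000 N = 912 kN.
From C = T: a = T/(0.85 f'_c b) = 912000/(0.85 × 54 × 510) = 38.96 mm.
M_n = T(d − a/2) = 912 kN × (515 − 19.48) mm = 451.91 kN·m.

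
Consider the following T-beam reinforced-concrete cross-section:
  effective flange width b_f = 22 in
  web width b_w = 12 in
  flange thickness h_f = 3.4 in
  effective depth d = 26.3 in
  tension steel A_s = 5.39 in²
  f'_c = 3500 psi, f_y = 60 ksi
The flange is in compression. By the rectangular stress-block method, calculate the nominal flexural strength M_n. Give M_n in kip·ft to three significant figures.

Tension: T = A_s f_y = 5.39 × 60 = 323.4 kips.
Try a within the flange: a = T/(0.85 f'_c b_f) = 323.4/(0.85 × 3.5 × 22) = 4.941 in.
a = 4.941 > h_f = 3.4 in: the block extends into the web. Split into flange-overhang and web parts.
C_f = 0.85 f'_c (b_f − b_w) h_f = 0.85 × 3.5 × (22 − 12) × 3.4 = 101.2 kips.
Remaining web compression depth: a_w = (T − C_f)/(0.85 f'_c b_w) = (323.4 − 101.2)/(0.85 × 3.5 × 12) = 6.224 in.
M_n = C_f(d − h_f/2) + (T − C_f)(d − a_w/2) = 101.2 × (26.3 − 1.7) + 222.2 × (26.3 − 3.112) = 2489.5 + 5152.4 = 7641.9 kip·in.
M_n = 7641.9/12 = 636.83 kip·ft.

M_n ≈ 637 kip·ft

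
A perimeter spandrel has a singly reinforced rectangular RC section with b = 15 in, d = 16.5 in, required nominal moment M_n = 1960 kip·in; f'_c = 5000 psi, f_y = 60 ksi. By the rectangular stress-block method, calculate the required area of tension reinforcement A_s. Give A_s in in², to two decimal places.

From M_n = 0.85 f'_c a b (d − a/2):
a = d − √(d² − 2M_n/(0.85 f'_c b)) = 16.5 − √(16.5² − 2 × 1960/(0.85 × 5 × 15)) = 1.982 in.
A_s = 0.85 f'_c a b / f_y = 0.85 × 5 × 1.982 × 15 / 60 = 2.106 in².

A_s ≈ 2.11 in²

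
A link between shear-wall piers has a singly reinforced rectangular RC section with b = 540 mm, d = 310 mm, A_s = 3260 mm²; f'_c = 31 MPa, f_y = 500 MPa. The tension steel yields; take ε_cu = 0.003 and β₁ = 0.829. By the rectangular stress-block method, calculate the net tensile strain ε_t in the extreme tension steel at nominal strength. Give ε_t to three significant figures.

ε_t ≈ 0.00373

a = A_s f_y/(0.85 f'_c b) = 114.55 mm.
β₁ = 0.829, so c = a/β₁ = 114.55/0.829 = 138.18 mm.
From the linear strain diagram with ε_cu = 0.003: ε_t = 0.003 (d − c)/c = 0.003 × (310 − 138.18)/138.18 = 0.00373.
ε_t < 0.004 — the section is over-reinforced for flexure under ACI limits.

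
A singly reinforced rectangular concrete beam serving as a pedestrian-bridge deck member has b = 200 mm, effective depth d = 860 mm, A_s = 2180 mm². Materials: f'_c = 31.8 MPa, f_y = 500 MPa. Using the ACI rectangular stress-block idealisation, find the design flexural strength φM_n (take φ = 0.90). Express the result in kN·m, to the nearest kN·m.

φM_n ≈ 745 kN·m

T = A_s f_y = 2180 × 500 = 1090000 N = 1090 kN.
From C = T: a = T/(0.85 f'_c b) = 1090000/(0.85 × 31.8 × 200) = 201.63 mm.
M_n = T(d − a/2) = 1090 kN × (860 − 100.815) mm = 827.51 kN·m.
φM_n = 0.90 × 827.51 = 744.76 kN·m.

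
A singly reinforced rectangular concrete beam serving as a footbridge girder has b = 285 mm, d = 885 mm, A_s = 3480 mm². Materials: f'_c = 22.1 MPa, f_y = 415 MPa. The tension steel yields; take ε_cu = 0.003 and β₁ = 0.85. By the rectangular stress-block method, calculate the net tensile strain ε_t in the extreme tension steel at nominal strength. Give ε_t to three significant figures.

ε_t ≈ 0.00537

a = A_s f_y/(0.85 f'_c b) = 269.76 mm.
β₁ = 0.85, so c = a/β₁ = 269.76/0.85 = 317.36 mm.
From the linear strain diagram with ε_cu = 0.003: ε_t = 0.003 (d − c)/c = 0.003 × (885 − 317.36)/317.36 = 0.00537.
Since ε_t ≥ 0.005, the section is tension-controlled.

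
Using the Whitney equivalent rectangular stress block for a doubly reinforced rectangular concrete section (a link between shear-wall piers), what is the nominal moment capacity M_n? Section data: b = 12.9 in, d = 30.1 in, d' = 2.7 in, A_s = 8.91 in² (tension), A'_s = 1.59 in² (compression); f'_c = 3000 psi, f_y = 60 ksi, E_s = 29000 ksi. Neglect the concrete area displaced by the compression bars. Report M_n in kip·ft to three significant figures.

Assume both steels yield.
a = (A_s − A'_s) f_y/(0.85 f'_c b) = (8.91 − 1.59) × 60/(0.85 × 3 × 12.9) = 13.352 in.
c = a/β₁ = 13.352/0.85 = 15.708 in; ε'_s = 0.003(c − d')/c = 0.0025 ≥ ε_y = 0.0021, so the compression steel yields.
M_n = (A_s − A'_s) f_y (d − a/2) + A'_s f_y (d − d') = 439.2 × (30.1 − 6.676) + 95.4 × (30.1 − 2.7) = 10287.8 + 2614.0 = 12901.8 kip·in = 12901.8/12 = 1075.15 kip·ft.

M_n ≈ 1080 kip·ft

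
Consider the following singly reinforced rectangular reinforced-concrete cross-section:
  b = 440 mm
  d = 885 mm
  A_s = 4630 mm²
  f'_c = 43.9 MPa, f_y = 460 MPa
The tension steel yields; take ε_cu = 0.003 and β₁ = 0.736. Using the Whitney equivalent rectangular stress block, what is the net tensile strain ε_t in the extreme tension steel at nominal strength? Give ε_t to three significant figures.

ε_t ≈ 0.0121

a = A_s f_y/(0.85 f'_c b) = 129.72 mm.
β₁ = 0.736, so c = a/β₁ = 129.72/0.736 = 176.25 mm.
From the linear strain diagram with ε_cu = 0.003: ε_t = 0.003 (d − c)/c = 0.003 × (885 − 176.25)/176.25 = 0.0121.
Since ε_t ≥ 0.005, the section is tension-controlled.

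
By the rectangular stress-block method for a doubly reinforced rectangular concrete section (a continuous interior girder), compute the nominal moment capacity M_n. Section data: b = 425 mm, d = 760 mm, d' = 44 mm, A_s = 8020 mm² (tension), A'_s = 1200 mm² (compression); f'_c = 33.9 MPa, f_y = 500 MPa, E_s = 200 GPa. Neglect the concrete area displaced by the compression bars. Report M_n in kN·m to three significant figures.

M_n ≈ 2550 kN·m

Assume both tension and compression steel yield.
Net tension couple steel: A_s − A'_s = 6820 mm².
a = (A_s − A'_s) f_y / (0.85 f'_c b) = 3410000/(0.85 × 33.9 × 425) = 278.45 mm.
c = a/β₁ = 278.45/0.808 = 344.62 mm; ε'_s = 0.003(c − d')/c = 0.0026 ≥ f_y/E_s = 0.0025, so compression steel does yield.
M_n = (A_s − A'_s) f_y (d − a/2) + A'_s f_y (d − d') = [3410000 × (760 − 139.225) + 600000 × (760 − 44)] × 10⁻⁶ = 2116.84 + 429.60 = 2546.44 kN·m.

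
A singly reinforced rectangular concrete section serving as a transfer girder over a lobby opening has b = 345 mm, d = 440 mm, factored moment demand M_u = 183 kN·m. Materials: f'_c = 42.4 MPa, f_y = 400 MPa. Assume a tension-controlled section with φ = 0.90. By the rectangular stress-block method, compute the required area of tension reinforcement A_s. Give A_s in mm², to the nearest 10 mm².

A_s ≈ 1210 mm²

M_n = M_u/φ = 183/0.90 = 203.333 kN·m.
With M_n = 0.85 f'_c a b (d − a/2), solve the quadratic for a:
a = d − √(d² − 2M_n/(0.85 f'_c b)) = 440 − √(440² − 2 × 203.333×10⁶/(0.85 × 42.4 × 345)) = 38.88 mm.
A_s = 0.85 f'_c a b / f_y = 0.85 × 42.4 × 38.88 × 345 / 400 = 1208.6 mm².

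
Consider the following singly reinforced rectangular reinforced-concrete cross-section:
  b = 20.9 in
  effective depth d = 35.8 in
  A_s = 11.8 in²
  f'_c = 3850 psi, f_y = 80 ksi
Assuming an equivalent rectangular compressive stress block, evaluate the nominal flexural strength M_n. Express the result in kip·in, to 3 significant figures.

M_n ≈ 27300 kip·in

T = A_s f_y = 11.8 × 80 = 944 kips.
a = T/(0.85 f'_c b) = 944/(0.85 × 3.85 × 20.9) = 13.802 in.
M_n = T(d − a/2) = 944 × (35.8 − 6.901) = 27280.7 kip·in.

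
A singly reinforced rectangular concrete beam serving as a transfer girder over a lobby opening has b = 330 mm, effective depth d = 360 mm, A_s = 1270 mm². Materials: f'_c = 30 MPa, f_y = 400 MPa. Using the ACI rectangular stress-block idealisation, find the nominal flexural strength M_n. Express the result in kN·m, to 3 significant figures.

M_n ≈ 168 kN·m

T = A_s f_y = 1270 × 400 = 508000 N = 508 kN.
From C = T: a = T/(0.85 f'_c b) = 508000/(0.85 × 30 × 330) = 60.37 mm.
M_n = T(d − a/2) = 508 kN × (360 − 30.185) mm = 167.55 kN·m.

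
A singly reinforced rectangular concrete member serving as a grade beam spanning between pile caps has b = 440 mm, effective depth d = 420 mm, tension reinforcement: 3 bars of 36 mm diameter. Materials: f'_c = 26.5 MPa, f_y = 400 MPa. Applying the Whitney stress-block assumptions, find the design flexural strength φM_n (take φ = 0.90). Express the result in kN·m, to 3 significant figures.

φM_n ≈ 394 kN·m

A_s = 3 × 1018 = 3054 mm².
T = A_s f_y = 3054 × 400 = 1221600 N = 1221.6 kN.
From C = T: a = T/(0.85 f'_c b) = 1221600/(0.85 × 26.5 × 440) = 123.26 mm.
M_n = T(d − a/2) = 1221.6 kN × (420 − 61.63) mm = 437.78 kN·m.
φM_n = 0.90 × 437.78 = 394.00 kN·m.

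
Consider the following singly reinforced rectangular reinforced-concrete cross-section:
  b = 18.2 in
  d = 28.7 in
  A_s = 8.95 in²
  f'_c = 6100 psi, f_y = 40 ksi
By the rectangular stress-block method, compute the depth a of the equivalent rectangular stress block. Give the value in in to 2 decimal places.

a ≈ 3.79 in

T = A_s f_y = 8.95 × 40 = 358 kips.
a = T/(0.85 f'_c b) = 358/(0.85 × 6.1 × 18.2) = 3.79 in.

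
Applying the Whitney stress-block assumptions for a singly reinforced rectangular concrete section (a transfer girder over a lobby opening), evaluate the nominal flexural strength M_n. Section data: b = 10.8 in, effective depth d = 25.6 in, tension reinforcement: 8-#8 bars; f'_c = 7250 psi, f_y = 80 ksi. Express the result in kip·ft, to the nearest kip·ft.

A_s = 8 × 0.79 = 6.32 in².
T = A_s f_y = 6.32 × 80 = 505.6 kips.
a = T/(0.85 f'_c b) = 505.6/(0.85 × 7.25 × 10.8) = 7.597 in.
M_n = T(d − a/2) = 505.6 × (25.6 − 3.7985) = 11022.8 kip·in = 11022.8/12 = 918.57 kip·ft.

M_n ≈ 919 kip·ft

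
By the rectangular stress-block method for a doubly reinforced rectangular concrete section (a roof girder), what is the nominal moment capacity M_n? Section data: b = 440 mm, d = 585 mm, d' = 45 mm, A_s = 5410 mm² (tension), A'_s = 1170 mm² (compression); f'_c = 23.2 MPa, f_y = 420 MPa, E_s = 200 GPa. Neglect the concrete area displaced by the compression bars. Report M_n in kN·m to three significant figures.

Assume both tension and compression steel yield.
Net tension couple steel: A_s − A'_s = 4240 mm².
a = (A_s − A'_s) f_y / (0.85 f'_c b) = 1780800/(0.85 × 23.2 × 440) = 205.24 mm.
c = a/β₁ = 205.24/0.85 = 241.46 mm; ε'_s = 0.003(c − d')/c = 0.0024 ≥ f_y/E_s = 0.0021, so compression steel does yield.
M_n = (A_s − A'_s) f_y (d − a/2) + A'_s f_y (d − d') = [1780800 × (585 − 102.62) + 491400 × (585 − 45)] × 10⁻⁶ = 859.02 + 265.36 = 1124.38 kN·m.

M_n ≈ 1120 kN·m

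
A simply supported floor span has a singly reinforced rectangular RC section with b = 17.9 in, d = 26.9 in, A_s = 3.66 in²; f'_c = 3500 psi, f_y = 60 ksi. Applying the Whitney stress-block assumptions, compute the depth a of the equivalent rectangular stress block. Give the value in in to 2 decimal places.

T = A_s f_y = 3.66 × 60 = 219.6 kips.
a = T/(0.85 f'_c b) = 219.6/(0.85 × 3.5 × 17.9) = 4.12 in.

a ≈ 4.12 in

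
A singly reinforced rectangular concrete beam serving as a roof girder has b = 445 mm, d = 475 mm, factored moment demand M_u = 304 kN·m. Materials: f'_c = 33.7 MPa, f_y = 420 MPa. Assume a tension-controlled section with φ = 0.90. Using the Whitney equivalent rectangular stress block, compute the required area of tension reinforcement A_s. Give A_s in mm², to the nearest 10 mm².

M_n = M_u/φ = 304/0.90 = 337.778 kN·m.
With M_n = 0.85 f'_c a b (d − a/2), solve the quadratic for a:
a = d − √(d² − 2M_n/(0.85 f'_c b)) = 475 − √(475² − 2 × 337.778×10⁶/(0.85 × 33.7 × 445)) = 59.51 mm.
A_s = 0.85 f'_c a b / f_y = 0.85 × 33.7 × 59.51 × 445 / 420 = 1806.1 mm².

A_s ≈ 1810 mm²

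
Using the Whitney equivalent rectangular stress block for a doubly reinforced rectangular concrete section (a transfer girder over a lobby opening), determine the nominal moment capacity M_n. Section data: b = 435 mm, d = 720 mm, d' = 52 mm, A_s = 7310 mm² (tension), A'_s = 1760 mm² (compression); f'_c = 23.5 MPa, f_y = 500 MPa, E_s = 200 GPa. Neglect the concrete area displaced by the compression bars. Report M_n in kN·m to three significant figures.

Assume both tension and compression steel yield.
Net tension couple steel: A_s − A'_s = 5550 mm².
a = (A_s − A'_s) f_y / (0.85 f'_c b) = 2775000/(0.85 × 23.5 × 435) = 319.36 mm.
c = a/β₁ = 319.36/0.85 = 375.72 mm; ε'_s = 0.003(c − d')/c = 0.0026 ≥ f_y/E_s = 0.0025, so compression steel does yield.
M_n = (A_s − A'_s) f_y (d − a/2) + A'_s f_y (d − d') = [2775000 × (720 − 159.68) + 880000 × (720 − 52)] × 10⁻⁶ = 1554.89 + 587.84 = 2142.73 kN·m.

M_n ≈ 2140 kN·m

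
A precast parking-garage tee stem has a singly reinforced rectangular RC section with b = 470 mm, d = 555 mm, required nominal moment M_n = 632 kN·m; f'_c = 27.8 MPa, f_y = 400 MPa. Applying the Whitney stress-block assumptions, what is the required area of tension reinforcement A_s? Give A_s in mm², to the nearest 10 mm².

With M_n = 0.85 f'_c a b (d − a/2), solve the quadratic for a:
a = d − √(d² − 2M_n/(0.85 f'_c b)) = 555 − √(555² − 2 × 632×10⁶/(0.85 × 27.8 × 470)) = 114.30 mm.
A_s = 0.85 f'_c a b / f_y = 0.85 × 27.8 × 114.30 × 470 / 400 = 3173.6 mm².

A_s ≈ 3170 mm²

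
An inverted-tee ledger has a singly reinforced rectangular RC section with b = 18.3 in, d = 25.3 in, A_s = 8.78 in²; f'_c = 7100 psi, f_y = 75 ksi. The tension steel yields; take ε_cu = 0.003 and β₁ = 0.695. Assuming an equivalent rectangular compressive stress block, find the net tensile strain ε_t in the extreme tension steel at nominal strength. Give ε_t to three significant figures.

a = A_s f_y/(0.85 f'_c b) = 5.962 in.
β₁ = 0.695, so c = a/β₁ = 5.962/0.695 = 8.578 in.
From the linear strain diagram with ε_cu = 0.003: ε_t = 0.003 (d − c)/c = 0.003 × (25.3 − 8.578)/8.578 = 0.00585.
Since ε_t ≥ 0.005, the section is tension-controlled.

ε_t ≈ 0.00585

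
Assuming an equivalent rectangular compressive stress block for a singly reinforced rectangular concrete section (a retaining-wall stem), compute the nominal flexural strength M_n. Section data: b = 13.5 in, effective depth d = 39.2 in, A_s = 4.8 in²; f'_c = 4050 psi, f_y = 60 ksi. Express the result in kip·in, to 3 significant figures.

M_n ≈ 10400 kip·in

T = A_s f_y = 4.8 × 60 = 288 kips.
a = T/(0.85 f'_c b) = 288/(0.85 × 4.05 × 13.5) = 6.197 in.
M_n = T(d − a/2) = 288 × (39.2 − 3.0985) = 10397.2 kip·in.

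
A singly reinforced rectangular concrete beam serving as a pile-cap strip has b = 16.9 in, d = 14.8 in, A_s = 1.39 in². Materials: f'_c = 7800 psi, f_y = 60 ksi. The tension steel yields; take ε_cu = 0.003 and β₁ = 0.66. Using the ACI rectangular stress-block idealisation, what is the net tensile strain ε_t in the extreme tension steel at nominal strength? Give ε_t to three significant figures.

ε_t ≈ 0.0364

a = A_s f_y/(0.85 f'_c b) = 0.744 in.
β₁ = 0.66, so c = a/β₁ = 0.744/0.66 = 1.127 in.
From the linear strain diagram with ε_cu = 0.003: ε_t = 0.003 (d − c)/c = 0.003 × (14.8 − 1.127)/1.127 = 0.0364.
Since ε_t ≥ 0.005, the section is tension-controlled.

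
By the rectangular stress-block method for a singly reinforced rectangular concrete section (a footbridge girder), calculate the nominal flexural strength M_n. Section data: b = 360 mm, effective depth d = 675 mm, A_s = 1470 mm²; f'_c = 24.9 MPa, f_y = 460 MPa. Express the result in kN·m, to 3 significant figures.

T = A_s f_y = 1470 × 460 = 676200 N = 676.2 kN.
From C = T: a = T/(0.85 f'_c b) = 676200/(0.85 × 24.9 × 360) = 88.75 mm.
M_n = T(d − a/2) = 676.2 kN × (675 − 44.375) mm = 426.43 kN·m.

M_n ≈ 426 kN·m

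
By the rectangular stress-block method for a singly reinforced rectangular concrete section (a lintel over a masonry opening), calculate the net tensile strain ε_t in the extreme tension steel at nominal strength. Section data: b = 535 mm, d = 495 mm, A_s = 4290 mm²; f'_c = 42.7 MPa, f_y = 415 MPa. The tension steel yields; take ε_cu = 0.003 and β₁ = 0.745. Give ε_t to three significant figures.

ε_t ≈ 0.00907

a = A_s f_y/(0.85 f'_c b) = 91.69 mm.
β₁ = 0.745, so c = a/β₁ = 91.69/0.745 = 123.07 mm.
From the linear strain diagram with ε_cu = 0.003: ε_t = 0.003 (d − c)/c = 0.003 × (495 − 123.07)/123.07 = 0.00907.
Since ε_t ≥ 0.005, the section is tension-controlled.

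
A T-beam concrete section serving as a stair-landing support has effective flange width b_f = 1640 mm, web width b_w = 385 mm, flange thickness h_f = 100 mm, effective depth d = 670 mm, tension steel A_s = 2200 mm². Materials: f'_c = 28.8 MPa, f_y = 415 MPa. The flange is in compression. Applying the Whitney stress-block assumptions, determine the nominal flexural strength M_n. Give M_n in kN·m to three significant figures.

M_n ≈ 601 kN·m

Tension: T = A_s f_y = 2200 × 415 = 913000 N.
Try a within the flange: a = T/(0.85 f'_c b_f) = 913000/(0.85 × 28.8 × 1640) = 22.74 mm.
Since a = 22.74 ≤ h_f = 100 mm, the stress block lies entirely in the flange; analyse as a rectangular beam of width b_f.
M_n = T(d − a/2) = 913000 × (670 − 11.37) = 601.33 × 10⁶ N·mm.
M_n = 601.33 kN·m.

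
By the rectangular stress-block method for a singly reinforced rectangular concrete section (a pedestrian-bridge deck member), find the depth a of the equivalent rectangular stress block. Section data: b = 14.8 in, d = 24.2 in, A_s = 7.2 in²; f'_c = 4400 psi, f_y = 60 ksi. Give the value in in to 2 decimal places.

a ≈ 7.80 in

T = A_s f_y = 7.2 × 60 = 432 kips.
a = T/(0.85 f'_c b) = 432/(0.85 × 4.4 × 14.8) = 7.80 in.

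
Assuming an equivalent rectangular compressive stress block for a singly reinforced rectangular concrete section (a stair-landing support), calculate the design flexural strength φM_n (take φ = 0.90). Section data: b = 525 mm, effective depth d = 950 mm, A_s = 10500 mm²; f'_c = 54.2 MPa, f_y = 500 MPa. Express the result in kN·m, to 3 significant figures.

φM_n ≈ 3980 kN·m

T = A_s f_y = 10500 × 500 = 5250000 N = 5250 kN.
From C = T: a = T/(0.85 f'_c b) = 5250000/(0.85 × 54.2 × 525) = 217.06 mm.
M_n = T(d − a/2) = 5250 kN × (950 − 108.53) mm = 4417.72 kN·m.
φM_n = 0.90 × 4417.72 = 3975.95 kN·m.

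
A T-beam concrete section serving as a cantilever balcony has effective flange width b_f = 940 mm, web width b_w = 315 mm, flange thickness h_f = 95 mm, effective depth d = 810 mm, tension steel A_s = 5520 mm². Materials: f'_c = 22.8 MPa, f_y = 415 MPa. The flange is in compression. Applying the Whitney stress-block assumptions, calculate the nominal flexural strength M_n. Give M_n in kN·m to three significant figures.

Tension: T = A_s f_y = 5520 × 415 = 2290800 N.
Try a within the flange: a = T/(0.85 f'_c b_f) = 2290800/(0.85 × 22.8 × 940) = 125.75 mm.
a = 125.75 > h_f = 95 mm: the block extends into the web. Split into flange-overhang and web parts.
C_f = 0.85 f'_c (b_f − b_w) h_f = 0.85 × 22.8 × (940 − 315) × 95 = 1150688 N.
Remaining web compression depth: a_w = (T − C_f)/(0.85 f'_c b_w) = (2290800 − 1150688)/(0.85 × 22.8 × 315) = 186.76 mm.
M_n = C_f(d − h_f/2) + (T − C_f)(d − a_w/2) = 1150688 × (810 − 47.5) + 1140112 × (810 − 93.38) = 877.40 + 817.03 = 1694.43 × 10⁶ N·mm.
M_n = 1694.43 kN·m.

M_n ≈ 1690 kN·m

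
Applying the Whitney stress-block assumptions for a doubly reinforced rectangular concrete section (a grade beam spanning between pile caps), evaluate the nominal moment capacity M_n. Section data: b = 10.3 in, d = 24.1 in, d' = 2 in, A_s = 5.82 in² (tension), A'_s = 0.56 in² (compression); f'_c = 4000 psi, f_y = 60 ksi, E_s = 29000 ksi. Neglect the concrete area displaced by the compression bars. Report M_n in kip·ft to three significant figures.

M_n ≈ 577 kip·ft

Assume both steels yield.
a = (A_s − A'_s) f_y/(0.85 f'_c b) = (5.82 − 0.56) × 60/(0.85 × 4 × 10.3) = 9.012 in.
c = a/β₁ = 9.012/0.85 = 10.602 in; ε'_s = 0.003(c − d')/c = 0.0024 ≥ ε_y = 0.0021, so the compression steel yields.
M_n = (A_s − A'_s) f_y (d − a/2) + A'_s f_y (d − d') = 315.6 × (24.1 − 4.506) + 33.6 × (24.1 − 2) = 6183.9 + 742.6 = 6926.5 kip·in = 6926.5/12 = 577.21 kip·ft.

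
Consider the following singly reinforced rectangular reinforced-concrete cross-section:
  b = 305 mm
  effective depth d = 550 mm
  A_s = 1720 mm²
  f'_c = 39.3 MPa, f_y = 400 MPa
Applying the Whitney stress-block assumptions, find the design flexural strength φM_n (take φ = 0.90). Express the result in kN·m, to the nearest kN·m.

φM_n ≈ 320 kN·m

T = A_s f_y = 1720 × 400 = 688000 N = 688 kN.
From C = T: a = T/(0.85 f'_c b) = 688000/(0.85 × 39.3 × 305) = 67.53 mm.
M_n = T(d − a/2) = 688 kN × (550 − 33.765) mm = 355.17 kN·m.
φM_n = 0.90 × 355.17 = 319.65 kN·m.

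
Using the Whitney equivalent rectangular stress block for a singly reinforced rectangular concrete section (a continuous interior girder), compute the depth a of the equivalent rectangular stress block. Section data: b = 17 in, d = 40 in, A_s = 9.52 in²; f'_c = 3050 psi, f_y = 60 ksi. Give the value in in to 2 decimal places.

T = A_s f_y = 9.52 × 60 = 571.2 kips.
a = T/(0.85 f'_c b) = 571.2/(0.85 × 3.05 × 17) = 12.96 in.

a ≈ 12.96 in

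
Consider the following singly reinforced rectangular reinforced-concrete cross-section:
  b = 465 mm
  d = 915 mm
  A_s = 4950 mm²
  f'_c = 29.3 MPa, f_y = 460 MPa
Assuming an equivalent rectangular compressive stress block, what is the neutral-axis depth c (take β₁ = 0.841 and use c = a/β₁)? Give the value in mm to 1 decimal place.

T = A_s f_y = 4950 × 460 = 2277000 N = 2277 kN.
Setting C = 0.85 f'_c a b equal to T: a = 2277000/(0.85 × 29.3 × 465) = 196.618 mm.
With β₁ = 0.841, c = a/β₁ = 196.618/0.841 = 233.8 mm.

c ≈ 233.8 mm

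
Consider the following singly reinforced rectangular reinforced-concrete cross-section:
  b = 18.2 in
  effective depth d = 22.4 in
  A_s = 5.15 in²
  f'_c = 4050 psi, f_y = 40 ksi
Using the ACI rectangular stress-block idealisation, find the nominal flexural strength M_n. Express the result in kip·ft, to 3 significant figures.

T = A_s f_y = 5.15 × 40 = 206 kips.
a = T/(0.85 f'_c b) = 206/(0.85 × 4.05 × 18.2) = 3.288 in.
M_n = T(d − a/2) = 206 × (22.4 − 1.644) = 4275.7 kip·in = 4275.7/12 = 356.31 kip·ft.

M_n ≈ 356 kip·ft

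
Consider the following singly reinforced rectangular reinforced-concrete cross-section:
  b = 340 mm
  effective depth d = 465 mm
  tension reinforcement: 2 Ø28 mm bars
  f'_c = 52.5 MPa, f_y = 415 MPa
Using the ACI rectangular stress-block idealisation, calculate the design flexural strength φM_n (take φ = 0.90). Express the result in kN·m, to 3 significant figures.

A_s = 2 × 616 = 1232 mm².
T = A_s f_y = 1232 × 415 = 511280 N = 511.28 kN.
From C = T: a = T/(0.85 f'_c b) = 511280/(0.85 × 52.5 × 340) = 33.70 mm.
M_n = T(d − a/2) = 511.28 kN × (465 − 16.85) mm = 229.13 kN·m.
φM_n = 0.90 × 229.13 = 206.22 kN·m.

φM_n ≈ 206 kN·m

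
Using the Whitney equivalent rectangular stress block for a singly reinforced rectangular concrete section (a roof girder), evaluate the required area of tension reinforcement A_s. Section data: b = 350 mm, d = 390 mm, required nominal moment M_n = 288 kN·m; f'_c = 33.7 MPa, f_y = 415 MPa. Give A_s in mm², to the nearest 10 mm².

With M_n = 0.85 f'_c a b (d − a/2), solve the quadratic for a:
a = d − √(d² − 2M_n/(0.85 f'_c b)) = 390 − √(390² − 2 × 288×10⁶/(0.85 × 33.7 × 350)) = 82.35 mm.
A_s = 0.85 f'_c a b / f_y = 0.85 × 33.7 × 82.35 × 350 / 415 = 1989.4 mm².

A_s ≈ 1990 mm²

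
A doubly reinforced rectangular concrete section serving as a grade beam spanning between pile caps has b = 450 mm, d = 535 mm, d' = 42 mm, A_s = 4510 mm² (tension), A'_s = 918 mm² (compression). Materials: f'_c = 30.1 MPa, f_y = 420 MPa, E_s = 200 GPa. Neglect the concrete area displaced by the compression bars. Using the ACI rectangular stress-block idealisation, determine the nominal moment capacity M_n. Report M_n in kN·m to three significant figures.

Assume both tension and compression steel yield.
Net tension couple steel: A_s − A'_s = 3592 mm².
a = (A_s − A'_s) f_y / (0.85 f'_c b) = 1508640/(0.85 × 30.1 × 450) = 131.04 mm.
c = a/β₁ = 131.04/0.835 = 156.93 mm; ε'_s = 0.003(c − d')/c = 0.0022 ≥ f_y/E_s = 0.0021, so compression steel does yield.
M_n = (A_s − A'_s) f_y (d − a/2) + A'_s f_y (d − d') = [1508640 × (535 − 65.52) + 385560 × (535 − 42)] × 10⁻⁶ = 708.28 + 190.08 = 898.36 kN·m.

M_n ≈ 898 kN·m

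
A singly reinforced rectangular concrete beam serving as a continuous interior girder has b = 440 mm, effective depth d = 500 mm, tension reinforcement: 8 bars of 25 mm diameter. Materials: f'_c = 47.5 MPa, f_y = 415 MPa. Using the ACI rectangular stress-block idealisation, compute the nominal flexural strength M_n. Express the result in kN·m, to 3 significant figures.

M_n ≈ 740 kN·m

A_s = 8 × 491 = 3928 mm².
T = A_s f_y = 3928 × 415 = 1630120 N = 1630.12 kN.
From C = T: a = T/(0.85 f'_c b) = 1630120/(0.85 × 47.5 × 440) = 91.76 mm.
M_n = T(d − a/2) = 1630.12 kN × (500 − 45.88) mm = 740.27 kN·m.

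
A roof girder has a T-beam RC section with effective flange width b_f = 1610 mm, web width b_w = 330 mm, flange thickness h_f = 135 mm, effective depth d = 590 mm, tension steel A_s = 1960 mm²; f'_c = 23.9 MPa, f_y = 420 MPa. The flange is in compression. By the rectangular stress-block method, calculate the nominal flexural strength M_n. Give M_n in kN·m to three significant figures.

Tension: T = A_s f_y = 1960 × 420 = 823200 N.
Try a within the flange: a = T/(0.85 f'_c b_f) = 823200/(0.85 × 23.9 × 1610) = 25.17 mm.
Since a = 25.17 ≤ h_f = 135 mm, the stress block lies entirely in the flange; analyse as a rectangular beam of width b_f.
M_n = T(d − a/2) = 823200 × (590 − 12.585) = 475.33 × 10⁶ N·mm.
M_n = 475.33 kN·m.

M_n ≈ 475 kN·m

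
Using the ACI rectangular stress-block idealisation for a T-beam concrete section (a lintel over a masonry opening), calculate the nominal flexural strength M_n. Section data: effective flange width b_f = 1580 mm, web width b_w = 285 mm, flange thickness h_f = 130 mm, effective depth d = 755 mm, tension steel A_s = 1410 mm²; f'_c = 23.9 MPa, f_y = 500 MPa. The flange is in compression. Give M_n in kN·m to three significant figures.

Tension: T = A_s f_y = 1410 × 500 = 705000 N.
Try a within the flange: a = T/(0.85 f'_c b_f) = 705000/(0.85 × 23.9 × 1580) = 21.96 mm.
Since a = 21.96 ≤ h_f = 130 mm, the stress block lies entirely in the flange; analyse as a rectangular beam of width b_f.
M_n = T(d − a/2) = 705000 × (755 − 10.98) = 524.53 × 10⁶ N·mm.
M_n = 524.53 kN·m.

M_n ≈ 525 kN·m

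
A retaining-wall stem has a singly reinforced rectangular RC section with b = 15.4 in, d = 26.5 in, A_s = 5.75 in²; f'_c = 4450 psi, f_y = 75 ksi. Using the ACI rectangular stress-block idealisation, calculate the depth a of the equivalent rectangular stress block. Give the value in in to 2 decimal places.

T = A_s f_y = 5.75 × 75 = 431.25 kips.
a = T/(0.85 f'_c b) = 431.25/(0.85 × 4.45 × 15.4) = 7.40 in.

a ≈ 7.40 in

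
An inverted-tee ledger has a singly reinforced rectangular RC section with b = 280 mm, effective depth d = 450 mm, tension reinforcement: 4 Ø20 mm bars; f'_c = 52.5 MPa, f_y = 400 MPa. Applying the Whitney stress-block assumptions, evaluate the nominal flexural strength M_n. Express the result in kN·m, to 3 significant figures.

A_s = 4 × 314 = 1256 mm².
T = A_s f_y = 1256 × 400 = 502400 N = 502.4 kN.
From C = T: a = T/(0.85 f'_c b) = 502400/(0.85 × 52.5 × 280) = 40.21 mm.
M_n = T(d − a/2) = 502.4 kN × (450 − 20.105) mm = 215.98 kN·m.

M_n ≈ 216 kN·m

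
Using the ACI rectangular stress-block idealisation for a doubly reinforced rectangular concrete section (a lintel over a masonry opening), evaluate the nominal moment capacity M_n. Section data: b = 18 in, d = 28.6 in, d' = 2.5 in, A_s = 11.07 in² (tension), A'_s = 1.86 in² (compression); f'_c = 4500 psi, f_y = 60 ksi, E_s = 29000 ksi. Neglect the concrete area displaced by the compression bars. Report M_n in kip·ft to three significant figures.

M_n ≈ 1370 kip·ft

Assume both steels yield.
a = (A_s − A'_s) f_y/(0.85 f'_c b) = (11.07 − 1.86) × 60/(0.85 × 4.5 × 18) = 8.026 in.
c = a/β₁ = 8.026/0.825 = 9.728 in; ε'_s = 0.003(c − d')/c = 0.0022 ≥ ε_y = 0.0021, so the compression steel yields.
M_n = (A_s − A'_s) f_y (d − a/2) + A'_s f_y (d − d') = 552.6 × (28.6 − 4.013) + 111.6 × (28.6 − 2.5) = 13586.8 + 2912.8 = 16499.6 kip·in = 16499.6/12 = 1374.97 kip·ft.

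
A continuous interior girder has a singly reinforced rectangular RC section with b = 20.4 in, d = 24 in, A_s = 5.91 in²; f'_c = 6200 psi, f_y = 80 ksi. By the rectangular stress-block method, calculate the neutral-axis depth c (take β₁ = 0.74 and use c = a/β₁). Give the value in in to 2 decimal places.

T = A_s f_y = 5.91 × 80 = 472.8 kips.
a = T/(0.85 f'_c b) = 472.8/(0.85 × 6.2 × 20.4) = 4.3978 in.
With β₁ = 0.74, c = a/β₁ = 4.3978/0.74 = 5.94 in.

c ≈ 5.94 in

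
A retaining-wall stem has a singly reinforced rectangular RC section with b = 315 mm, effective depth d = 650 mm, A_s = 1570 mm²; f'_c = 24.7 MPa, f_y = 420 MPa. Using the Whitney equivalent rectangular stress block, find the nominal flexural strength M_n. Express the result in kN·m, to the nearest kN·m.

T = A_s f_y = 1570 × 420 = 659400 N = 659.4 kN.
From C = T: a = T/(0.85 f'_c b) = 659400/(0.85 × 24.7 × 315) = 99.71 mm.
M_n = T(d − a/2) = 659.4 kN × (650 − 49.855) mm = 395.74 kN·m.

M_n ≈ 396 kN·m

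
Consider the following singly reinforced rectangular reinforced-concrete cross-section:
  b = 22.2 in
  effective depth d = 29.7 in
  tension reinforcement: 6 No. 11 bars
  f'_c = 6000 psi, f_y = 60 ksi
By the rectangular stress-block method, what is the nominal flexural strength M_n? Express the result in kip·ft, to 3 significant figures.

A_s = 6 × 1.56 = 9.36 in².
T = A_s f_y = 9.36 × 60 = 561.6 kips.
a = T/(0.85 f'_c b) = 561.6/(0.85 × 6 × 22.2) = 4.960 in.
M_n = T(d − a/2) = 561.6 × (29.7 − 2.48) = 15286.8 kip·in = 15286.8/12 = 1273.90 kip·ft.

M_n ≈ 1270 kip·ft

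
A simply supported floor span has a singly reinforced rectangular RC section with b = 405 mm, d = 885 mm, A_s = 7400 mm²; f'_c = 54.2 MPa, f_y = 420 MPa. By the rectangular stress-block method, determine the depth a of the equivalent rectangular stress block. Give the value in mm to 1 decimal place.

T = A_s f_y = 7400 × 420 = 3108000 N = 3108 kN.
Setting C = 0.85 f'_c a b equal to T: a = 3108000/(0.85 × 54.2 × 405) = 166.6 mm.

a ≈ 166.6 mm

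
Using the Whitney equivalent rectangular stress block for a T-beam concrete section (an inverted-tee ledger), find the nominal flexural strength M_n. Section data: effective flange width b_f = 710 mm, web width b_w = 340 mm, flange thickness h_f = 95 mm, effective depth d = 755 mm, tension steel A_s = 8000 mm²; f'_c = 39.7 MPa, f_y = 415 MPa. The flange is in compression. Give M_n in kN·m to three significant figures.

M_n ≈ 2250 kN·m

Tension: T = A_s f_y = 8000 × 415 = 3320000 N.
Try a within the flange: a = T/(0.85 f'_c b_f) = 3320000/(0.85 × 39.7 × 710) = 138.57 mm.
a = 138.57 > h_f = 95 mm: the block extends into the web. Split into flange-overhang and web parts.
C_f = 0.85 f'_c (b_f − b_w) h_f = 0.85 × 39.7 × (710 − 340) × 95 = 1186137 N.
Remaining web compression depth: a_w = (T − C_f)/(0.85 f'_c b_w) = (3320000 − 1186137)/(0.85 × 39.7 × 340) = 185.99 mm.
M_n = C_f(d − h_f/2) + (T − C_f)(d − a_w/2) = 1186137 × (755 − 47.5) + 2133863 × (755 − 92.995) = 839.19 + 1412.63 = 2251.82 × 10⁶ N·mm.
M_n = 2251.82 kN·m.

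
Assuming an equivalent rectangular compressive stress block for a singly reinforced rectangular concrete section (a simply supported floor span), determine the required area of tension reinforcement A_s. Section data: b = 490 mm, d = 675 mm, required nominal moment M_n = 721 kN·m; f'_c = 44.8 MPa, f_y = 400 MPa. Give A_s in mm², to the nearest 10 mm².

A_s ≈ 2790 mm²

With M_n = 0.85 f'_c a b (d − a/2), solve the quadratic for a:
a = d − √(d² − 2M_n/(0.85 f'_c b)) = 675 − √(675² − 2 × 721×10⁶/(0.85 × 44.8 × 490)) = 59.90 mm.
A_s = 0.85 f'_c a b / f_y = 0.85 × 44.8 × 59.90 × 490 / 400 = 2794.2 mm².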